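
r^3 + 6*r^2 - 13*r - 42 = (r - 3)*(r + 2)*(r + 7)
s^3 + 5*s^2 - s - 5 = (s - 1)*(s + 1)*(s + 5)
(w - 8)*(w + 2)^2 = w^3 - 4*w^2 - 28*w - 32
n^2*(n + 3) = n^3 + 3*n^2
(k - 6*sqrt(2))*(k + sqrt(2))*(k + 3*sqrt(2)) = k^3 - 2*sqrt(2)*k^2 - 42*k - 36*sqrt(2)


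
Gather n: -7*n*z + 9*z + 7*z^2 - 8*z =-7*n*z + 7*z^2 + z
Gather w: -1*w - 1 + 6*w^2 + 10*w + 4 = 6*w^2 + 9*w + 3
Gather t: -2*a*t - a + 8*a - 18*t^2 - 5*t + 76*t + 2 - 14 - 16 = 7*a - 18*t^2 + t*(71 - 2*a) - 28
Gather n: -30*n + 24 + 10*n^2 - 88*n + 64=10*n^2 - 118*n + 88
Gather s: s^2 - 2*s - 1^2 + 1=s^2 - 2*s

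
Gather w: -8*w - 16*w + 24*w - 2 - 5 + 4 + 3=0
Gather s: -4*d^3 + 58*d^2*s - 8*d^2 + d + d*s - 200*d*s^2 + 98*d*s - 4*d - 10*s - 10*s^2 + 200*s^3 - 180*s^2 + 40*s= -4*d^3 - 8*d^2 - 3*d + 200*s^3 + s^2*(-200*d - 190) + s*(58*d^2 + 99*d + 30)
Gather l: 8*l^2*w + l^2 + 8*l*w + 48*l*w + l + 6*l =l^2*(8*w + 1) + l*(56*w + 7)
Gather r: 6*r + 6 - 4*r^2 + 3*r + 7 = -4*r^2 + 9*r + 13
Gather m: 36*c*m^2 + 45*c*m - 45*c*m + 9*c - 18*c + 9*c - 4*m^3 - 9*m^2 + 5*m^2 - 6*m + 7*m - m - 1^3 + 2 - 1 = -4*m^3 + m^2*(36*c - 4)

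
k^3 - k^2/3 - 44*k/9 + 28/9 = (k - 2)*(k - 2/3)*(k + 7/3)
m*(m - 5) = m^2 - 5*m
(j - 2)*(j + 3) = j^2 + j - 6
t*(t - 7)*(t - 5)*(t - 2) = t^4 - 14*t^3 + 59*t^2 - 70*t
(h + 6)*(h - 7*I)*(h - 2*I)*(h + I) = h^4 + 6*h^3 - 8*I*h^3 - 5*h^2 - 48*I*h^2 - 30*h - 14*I*h - 84*I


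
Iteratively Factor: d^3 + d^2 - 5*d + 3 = (d - 1)*(d^2 + 2*d - 3) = (d - 1)*(d + 3)*(d - 1)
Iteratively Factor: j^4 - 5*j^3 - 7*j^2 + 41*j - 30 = (j - 1)*(j^3 - 4*j^2 - 11*j + 30) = (j - 5)*(j - 1)*(j^2 + j - 6) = (j - 5)*(j - 1)*(j + 3)*(j - 2)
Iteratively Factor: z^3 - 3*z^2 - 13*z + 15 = (z + 3)*(z^2 - 6*z + 5) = (z - 5)*(z + 3)*(z - 1)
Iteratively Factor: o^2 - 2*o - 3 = (o + 1)*(o - 3)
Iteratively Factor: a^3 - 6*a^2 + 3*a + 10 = (a + 1)*(a^2 - 7*a + 10) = (a - 5)*(a + 1)*(a - 2)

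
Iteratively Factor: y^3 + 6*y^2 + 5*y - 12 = (y - 1)*(y^2 + 7*y + 12) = (y - 1)*(y + 4)*(y + 3)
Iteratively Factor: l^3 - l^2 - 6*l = (l + 2)*(l^2 - 3*l) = (l - 3)*(l + 2)*(l)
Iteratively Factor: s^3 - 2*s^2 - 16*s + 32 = (s + 4)*(s^2 - 6*s + 8) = (s - 4)*(s + 4)*(s - 2)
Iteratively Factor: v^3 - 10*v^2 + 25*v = (v)*(v^2 - 10*v + 25) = v*(v - 5)*(v - 5)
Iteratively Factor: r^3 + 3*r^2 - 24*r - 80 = (r - 5)*(r^2 + 8*r + 16) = (r - 5)*(r + 4)*(r + 4)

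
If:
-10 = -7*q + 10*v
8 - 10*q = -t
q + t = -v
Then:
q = 10/13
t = -4/13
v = -6/13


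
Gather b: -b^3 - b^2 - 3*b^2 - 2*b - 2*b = -b^3 - 4*b^2 - 4*b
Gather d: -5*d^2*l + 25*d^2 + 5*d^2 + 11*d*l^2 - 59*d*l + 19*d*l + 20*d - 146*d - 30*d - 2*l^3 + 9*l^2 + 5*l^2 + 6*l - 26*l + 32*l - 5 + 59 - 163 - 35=d^2*(30 - 5*l) + d*(11*l^2 - 40*l - 156) - 2*l^3 + 14*l^2 + 12*l - 144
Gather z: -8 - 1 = -9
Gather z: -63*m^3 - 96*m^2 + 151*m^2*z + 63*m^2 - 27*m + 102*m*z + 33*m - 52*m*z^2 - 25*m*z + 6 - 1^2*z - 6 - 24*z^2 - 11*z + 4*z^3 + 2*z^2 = -63*m^3 - 33*m^2 + 6*m + 4*z^3 + z^2*(-52*m - 22) + z*(151*m^2 + 77*m - 12)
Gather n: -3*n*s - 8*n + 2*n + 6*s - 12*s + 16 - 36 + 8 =n*(-3*s - 6) - 6*s - 12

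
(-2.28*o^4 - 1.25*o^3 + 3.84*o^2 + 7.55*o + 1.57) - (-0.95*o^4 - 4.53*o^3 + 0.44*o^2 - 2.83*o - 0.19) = -1.33*o^4 + 3.28*o^3 + 3.4*o^2 + 10.38*o + 1.76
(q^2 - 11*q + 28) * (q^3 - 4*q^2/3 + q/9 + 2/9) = q^5 - 37*q^4/3 + 385*q^3/9 - 115*q^2/3 + 2*q/3 + 56/9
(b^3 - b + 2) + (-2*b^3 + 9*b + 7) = -b^3 + 8*b + 9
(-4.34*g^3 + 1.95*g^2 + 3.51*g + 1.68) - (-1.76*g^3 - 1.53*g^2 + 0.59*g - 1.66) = -2.58*g^3 + 3.48*g^2 + 2.92*g + 3.34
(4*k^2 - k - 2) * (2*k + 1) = 8*k^3 + 2*k^2 - 5*k - 2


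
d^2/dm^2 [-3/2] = 0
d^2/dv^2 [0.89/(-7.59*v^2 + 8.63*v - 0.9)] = (102.542418*v^2 - 116.593026*v - 0.89*(15.18*v - 8.63)*(30.36*v - 17.26) + 12.15918)/(7.59*v^2 - 8.63*v + 0.9)^3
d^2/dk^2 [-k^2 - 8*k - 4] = -2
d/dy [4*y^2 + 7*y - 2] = 8*y + 7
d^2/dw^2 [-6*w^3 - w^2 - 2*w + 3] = -36*w - 2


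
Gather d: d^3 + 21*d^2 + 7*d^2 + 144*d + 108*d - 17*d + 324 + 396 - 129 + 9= d^3 + 28*d^2 + 235*d + 600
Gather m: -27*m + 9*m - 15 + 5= -18*m - 10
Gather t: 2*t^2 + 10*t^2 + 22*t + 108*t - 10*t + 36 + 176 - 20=12*t^2 + 120*t + 192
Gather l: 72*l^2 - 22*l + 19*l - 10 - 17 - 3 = 72*l^2 - 3*l - 30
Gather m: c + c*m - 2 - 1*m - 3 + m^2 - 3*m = c + m^2 + m*(c - 4) - 5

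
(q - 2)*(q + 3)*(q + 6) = q^3 + 7*q^2 - 36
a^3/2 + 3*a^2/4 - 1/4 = (a/2 + 1/2)*(a - 1/2)*(a + 1)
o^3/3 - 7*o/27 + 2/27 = (o/3 + 1/3)*(o - 2/3)*(o - 1/3)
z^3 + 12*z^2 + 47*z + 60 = (z + 3)*(z + 4)*(z + 5)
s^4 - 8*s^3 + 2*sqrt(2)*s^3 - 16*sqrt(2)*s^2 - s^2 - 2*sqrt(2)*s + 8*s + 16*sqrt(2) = (s - 8)*(s - 1)*(s + 1)*(s + 2*sqrt(2))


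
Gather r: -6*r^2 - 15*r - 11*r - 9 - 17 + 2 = -6*r^2 - 26*r - 24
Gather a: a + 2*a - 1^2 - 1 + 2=3*a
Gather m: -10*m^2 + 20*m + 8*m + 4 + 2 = -10*m^2 + 28*m + 6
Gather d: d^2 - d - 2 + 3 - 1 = d^2 - d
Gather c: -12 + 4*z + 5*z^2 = 5*z^2 + 4*z - 12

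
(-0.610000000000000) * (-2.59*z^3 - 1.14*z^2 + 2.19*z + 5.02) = 1.5799*z^3 + 0.6954*z^2 - 1.3359*z - 3.0622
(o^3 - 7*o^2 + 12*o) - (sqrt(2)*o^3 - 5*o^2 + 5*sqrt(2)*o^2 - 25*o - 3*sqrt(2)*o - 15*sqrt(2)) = -sqrt(2)*o^3 + o^3 - 5*sqrt(2)*o^2 - 2*o^2 + 3*sqrt(2)*o + 37*o + 15*sqrt(2)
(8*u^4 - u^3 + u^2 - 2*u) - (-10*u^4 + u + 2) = 18*u^4 - u^3 + u^2 - 3*u - 2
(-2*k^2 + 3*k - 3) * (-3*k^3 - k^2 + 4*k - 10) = 6*k^5 - 7*k^4 - 2*k^3 + 35*k^2 - 42*k + 30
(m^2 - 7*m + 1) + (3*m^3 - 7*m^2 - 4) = 3*m^3 - 6*m^2 - 7*m - 3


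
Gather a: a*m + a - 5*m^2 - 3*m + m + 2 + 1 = a*(m + 1) - 5*m^2 - 2*m + 3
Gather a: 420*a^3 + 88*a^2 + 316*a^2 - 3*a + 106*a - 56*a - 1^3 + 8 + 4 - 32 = 420*a^3 + 404*a^2 + 47*a - 21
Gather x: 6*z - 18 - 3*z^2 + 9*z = -3*z^2 + 15*z - 18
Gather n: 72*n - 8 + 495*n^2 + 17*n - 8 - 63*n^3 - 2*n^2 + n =-63*n^3 + 493*n^2 + 90*n - 16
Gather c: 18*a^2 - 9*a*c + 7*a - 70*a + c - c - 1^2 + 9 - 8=18*a^2 - 9*a*c - 63*a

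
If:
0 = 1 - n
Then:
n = 1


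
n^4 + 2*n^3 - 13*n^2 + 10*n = n*(n - 2)*(n - 1)*(n + 5)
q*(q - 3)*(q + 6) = q^3 + 3*q^2 - 18*q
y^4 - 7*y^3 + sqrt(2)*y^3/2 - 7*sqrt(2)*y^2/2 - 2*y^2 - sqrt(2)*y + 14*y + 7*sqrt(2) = (y - 7)*(y - sqrt(2))*(y + sqrt(2)/2)*(y + sqrt(2))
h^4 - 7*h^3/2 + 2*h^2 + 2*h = h*(h - 2)^2*(h + 1/2)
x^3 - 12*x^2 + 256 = (x - 8)^2*(x + 4)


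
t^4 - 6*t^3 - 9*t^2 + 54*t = t*(t - 6)*(t - 3)*(t + 3)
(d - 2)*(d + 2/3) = d^2 - 4*d/3 - 4/3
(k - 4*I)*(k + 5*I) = k^2 + I*k + 20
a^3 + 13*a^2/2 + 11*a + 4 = (a + 1/2)*(a + 2)*(a + 4)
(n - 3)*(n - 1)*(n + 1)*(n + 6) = n^4 + 3*n^3 - 19*n^2 - 3*n + 18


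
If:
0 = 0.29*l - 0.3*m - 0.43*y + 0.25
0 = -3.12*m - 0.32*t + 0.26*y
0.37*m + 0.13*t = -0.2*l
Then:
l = 2.08519535638497*y - 1.12033454000749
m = 0.582355511172138*y - 0.24965672200724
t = 2.43415303957059 - 4.86546623392835*y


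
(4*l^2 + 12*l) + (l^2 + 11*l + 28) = 5*l^2 + 23*l + 28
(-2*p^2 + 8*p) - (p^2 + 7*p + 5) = -3*p^2 + p - 5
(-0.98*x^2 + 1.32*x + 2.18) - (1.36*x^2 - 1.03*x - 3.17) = -2.34*x^2 + 2.35*x + 5.35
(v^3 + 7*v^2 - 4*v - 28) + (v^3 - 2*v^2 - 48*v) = 2*v^3 + 5*v^2 - 52*v - 28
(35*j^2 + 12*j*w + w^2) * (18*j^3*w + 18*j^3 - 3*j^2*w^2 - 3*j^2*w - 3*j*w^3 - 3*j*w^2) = 630*j^5*w + 630*j^5 + 111*j^4*w^2 + 111*j^4*w - 123*j^3*w^3 - 123*j^3*w^2 - 39*j^2*w^4 - 39*j^2*w^3 - 3*j*w^5 - 3*j*w^4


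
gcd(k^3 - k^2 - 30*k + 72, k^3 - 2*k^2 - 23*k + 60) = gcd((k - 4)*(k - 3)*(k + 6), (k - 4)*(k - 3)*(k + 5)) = k^2 - 7*k + 12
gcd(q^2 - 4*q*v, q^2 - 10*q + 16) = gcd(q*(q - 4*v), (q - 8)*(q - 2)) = 1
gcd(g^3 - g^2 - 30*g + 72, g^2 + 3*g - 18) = g^2 + 3*g - 18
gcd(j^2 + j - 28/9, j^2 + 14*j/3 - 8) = j - 4/3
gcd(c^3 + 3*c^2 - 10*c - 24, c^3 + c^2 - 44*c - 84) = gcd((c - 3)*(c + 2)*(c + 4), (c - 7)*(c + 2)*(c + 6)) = c + 2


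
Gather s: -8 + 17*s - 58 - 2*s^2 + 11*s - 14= -2*s^2 + 28*s - 80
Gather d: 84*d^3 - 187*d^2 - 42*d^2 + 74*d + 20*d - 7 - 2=84*d^3 - 229*d^2 + 94*d - 9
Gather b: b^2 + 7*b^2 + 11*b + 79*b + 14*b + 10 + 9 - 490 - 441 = 8*b^2 + 104*b - 912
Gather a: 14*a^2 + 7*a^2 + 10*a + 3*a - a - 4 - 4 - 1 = 21*a^2 + 12*a - 9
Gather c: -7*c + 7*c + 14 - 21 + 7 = 0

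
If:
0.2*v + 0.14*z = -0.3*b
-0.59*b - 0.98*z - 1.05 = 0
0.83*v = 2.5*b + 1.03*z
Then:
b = 0.62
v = 0.08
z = -1.45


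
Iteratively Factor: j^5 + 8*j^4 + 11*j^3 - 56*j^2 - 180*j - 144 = (j + 3)*(j^4 + 5*j^3 - 4*j^2 - 44*j - 48) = (j + 2)*(j + 3)*(j^3 + 3*j^2 - 10*j - 24) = (j + 2)^2*(j + 3)*(j^2 + j - 12) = (j - 3)*(j + 2)^2*(j + 3)*(j + 4)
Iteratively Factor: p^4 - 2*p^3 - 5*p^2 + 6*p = (p - 3)*(p^3 + p^2 - 2*p) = (p - 3)*(p - 1)*(p^2 + 2*p) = (p - 3)*(p - 1)*(p + 2)*(p)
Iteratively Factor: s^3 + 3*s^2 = (s)*(s^2 + 3*s) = s^2*(s + 3)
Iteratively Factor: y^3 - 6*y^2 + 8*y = (y - 2)*(y^2 - 4*y) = (y - 4)*(y - 2)*(y)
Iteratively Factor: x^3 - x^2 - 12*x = (x - 4)*(x^2 + 3*x) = x*(x - 4)*(x + 3)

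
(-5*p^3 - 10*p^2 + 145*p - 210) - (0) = -5*p^3 - 10*p^2 + 145*p - 210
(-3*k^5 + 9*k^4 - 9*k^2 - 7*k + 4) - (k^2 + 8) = -3*k^5 + 9*k^4 - 10*k^2 - 7*k - 4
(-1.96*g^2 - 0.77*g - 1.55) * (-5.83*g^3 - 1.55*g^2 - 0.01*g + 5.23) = 11.4268*g^5 + 7.5271*g^4 + 10.2496*g^3 - 7.8406*g^2 - 4.0116*g - 8.1065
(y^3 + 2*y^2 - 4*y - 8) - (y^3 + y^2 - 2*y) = y^2 - 2*y - 8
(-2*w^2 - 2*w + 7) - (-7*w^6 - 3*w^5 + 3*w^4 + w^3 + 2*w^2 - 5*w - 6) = 7*w^6 + 3*w^5 - 3*w^4 - w^3 - 4*w^2 + 3*w + 13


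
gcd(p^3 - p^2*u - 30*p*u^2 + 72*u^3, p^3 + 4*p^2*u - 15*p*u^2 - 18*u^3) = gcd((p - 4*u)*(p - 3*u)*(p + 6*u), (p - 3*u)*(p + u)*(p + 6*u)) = p^2 + 3*p*u - 18*u^2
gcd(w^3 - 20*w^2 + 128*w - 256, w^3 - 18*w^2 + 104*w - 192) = w^2 - 12*w + 32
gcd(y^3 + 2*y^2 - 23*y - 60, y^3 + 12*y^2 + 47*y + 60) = y^2 + 7*y + 12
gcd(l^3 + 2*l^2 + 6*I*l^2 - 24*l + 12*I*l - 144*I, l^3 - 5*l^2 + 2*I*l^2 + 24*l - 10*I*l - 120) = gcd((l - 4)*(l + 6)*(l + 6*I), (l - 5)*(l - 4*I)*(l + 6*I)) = l + 6*I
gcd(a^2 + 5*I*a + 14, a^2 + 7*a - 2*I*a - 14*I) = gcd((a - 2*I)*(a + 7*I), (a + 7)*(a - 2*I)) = a - 2*I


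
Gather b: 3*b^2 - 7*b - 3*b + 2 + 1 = 3*b^2 - 10*b + 3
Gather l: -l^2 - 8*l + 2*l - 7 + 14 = -l^2 - 6*l + 7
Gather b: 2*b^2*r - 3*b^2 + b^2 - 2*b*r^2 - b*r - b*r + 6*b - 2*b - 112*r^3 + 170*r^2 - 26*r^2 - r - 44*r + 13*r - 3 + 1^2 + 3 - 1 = b^2*(2*r - 2) + b*(-2*r^2 - 2*r + 4) - 112*r^3 + 144*r^2 - 32*r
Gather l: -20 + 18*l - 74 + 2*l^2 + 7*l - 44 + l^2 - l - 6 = 3*l^2 + 24*l - 144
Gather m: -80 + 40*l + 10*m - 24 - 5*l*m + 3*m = 40*l + m*(13 - 5*l) - 104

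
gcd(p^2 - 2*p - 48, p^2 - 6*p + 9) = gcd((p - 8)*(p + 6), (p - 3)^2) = 1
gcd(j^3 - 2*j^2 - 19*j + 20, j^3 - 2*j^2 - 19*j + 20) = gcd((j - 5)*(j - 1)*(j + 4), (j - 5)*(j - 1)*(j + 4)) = j^3 - 2*j^2 - 19*j + 20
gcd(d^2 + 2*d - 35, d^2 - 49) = d + 7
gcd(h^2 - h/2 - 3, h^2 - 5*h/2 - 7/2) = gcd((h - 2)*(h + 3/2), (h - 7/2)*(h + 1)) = 1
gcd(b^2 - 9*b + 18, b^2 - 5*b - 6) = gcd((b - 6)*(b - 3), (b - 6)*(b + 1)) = b - 6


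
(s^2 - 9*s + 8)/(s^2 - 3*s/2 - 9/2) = 2*(-s^2 + 9*s - 8)/(-2*s^2 + 3*s + 9)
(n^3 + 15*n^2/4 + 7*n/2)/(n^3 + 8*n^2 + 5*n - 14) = n*(4*n + 7)/(4*(n^2 + 6*n - 7))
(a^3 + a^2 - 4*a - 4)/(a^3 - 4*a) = (a + 1)/a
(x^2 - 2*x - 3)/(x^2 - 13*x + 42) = (x^2 - 2*x - 3)/(x^2 - 13*x + 42)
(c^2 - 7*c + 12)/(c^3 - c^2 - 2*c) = (-c^2 + 7*c - 12)/(c*(-c^2 + c + 2))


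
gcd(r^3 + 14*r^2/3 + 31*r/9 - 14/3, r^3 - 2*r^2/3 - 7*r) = r + 7/3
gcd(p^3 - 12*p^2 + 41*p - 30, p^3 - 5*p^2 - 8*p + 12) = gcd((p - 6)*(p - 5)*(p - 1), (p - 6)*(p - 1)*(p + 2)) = p^2 - 7*p + 6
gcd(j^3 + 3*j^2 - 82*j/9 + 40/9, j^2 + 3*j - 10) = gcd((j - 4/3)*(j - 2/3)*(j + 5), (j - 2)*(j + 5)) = j + 5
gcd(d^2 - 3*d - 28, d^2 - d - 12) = 1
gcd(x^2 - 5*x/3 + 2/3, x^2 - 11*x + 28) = 1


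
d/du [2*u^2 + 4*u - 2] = 4*u + 4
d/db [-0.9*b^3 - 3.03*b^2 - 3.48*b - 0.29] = -2.7*b^2 - 6.06*b - 3.48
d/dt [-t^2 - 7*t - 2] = -2*t - 7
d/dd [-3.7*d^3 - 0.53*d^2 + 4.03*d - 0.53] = -11.1*d^2 - 1.06*d + 4.03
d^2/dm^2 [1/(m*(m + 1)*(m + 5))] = 2*(6*m^4 + 48*m^3 + 123*m^2 + 90*m + 25)/(m^3*(m^6 + 18*m^5 + 123*m^4 + 396*m^3 + 615*m^2 + 450*m + 125))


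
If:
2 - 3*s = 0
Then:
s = 2/3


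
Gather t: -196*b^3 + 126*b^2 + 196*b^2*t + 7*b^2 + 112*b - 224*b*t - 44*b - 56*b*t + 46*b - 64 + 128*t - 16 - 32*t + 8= -196*b^3 + 133*b^2 + 114*b + t*(196*b^2 - 280*b + 96) - 72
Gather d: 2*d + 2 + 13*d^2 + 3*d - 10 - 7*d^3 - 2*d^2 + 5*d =-7*d^3 + 11*d^2 + 10*d - 8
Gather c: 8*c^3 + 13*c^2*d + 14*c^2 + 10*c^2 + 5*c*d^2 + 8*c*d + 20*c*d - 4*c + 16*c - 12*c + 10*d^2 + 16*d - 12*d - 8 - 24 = 8*c^3 + c^2*(13*d + 24) + c*(5*d^2 + 28*d) + 10*d^2 + 4*d - 32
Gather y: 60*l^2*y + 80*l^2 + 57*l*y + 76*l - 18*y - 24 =80*l^2 + 76*l + y*(60*l^2 + 57*l - 18) - 24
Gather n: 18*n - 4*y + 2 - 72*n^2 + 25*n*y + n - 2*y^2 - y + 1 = -72*n^2 + n*(25*y + 19) - 2*y^2 - 5*y + 3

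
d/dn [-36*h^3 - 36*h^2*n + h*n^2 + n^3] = -36*h^2 + 2*h*n + 3*n^2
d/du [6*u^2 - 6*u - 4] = 12*u - 6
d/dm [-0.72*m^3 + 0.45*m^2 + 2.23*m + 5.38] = -2.16*m^2 + 0.9*m + 2.23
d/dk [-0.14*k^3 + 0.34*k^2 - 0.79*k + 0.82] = -0.42*k^2 + 0.68*k - 0.79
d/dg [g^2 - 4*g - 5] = 2*g - 4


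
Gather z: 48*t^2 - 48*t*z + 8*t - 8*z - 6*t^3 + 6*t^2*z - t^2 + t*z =-6*t^3 + 47*t^2 + 8*t + z*(6*t^2 - 47*t - 8)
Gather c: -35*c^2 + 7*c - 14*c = -35*c^2 - 7*c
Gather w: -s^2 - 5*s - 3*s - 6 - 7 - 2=-s^2 - 8*s - 15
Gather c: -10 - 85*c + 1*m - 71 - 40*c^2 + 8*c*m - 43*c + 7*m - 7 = -40*c^2 + c*(8*m - 128) + 8*m - 88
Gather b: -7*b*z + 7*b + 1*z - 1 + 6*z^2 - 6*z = b*(7 - 7*z) + 6*z^2 - 5*z - 1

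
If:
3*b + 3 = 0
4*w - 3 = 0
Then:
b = -1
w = 3/4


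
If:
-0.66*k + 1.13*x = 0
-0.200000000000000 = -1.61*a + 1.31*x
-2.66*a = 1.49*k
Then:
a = 0.07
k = -0.12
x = -0.07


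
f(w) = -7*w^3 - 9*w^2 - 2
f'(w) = -21*w^2 - 18*w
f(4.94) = -1065.51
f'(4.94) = -601.40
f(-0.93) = -4.15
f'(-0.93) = -1.42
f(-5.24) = 758.03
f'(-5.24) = -482.29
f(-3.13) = 124.48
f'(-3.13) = -149.39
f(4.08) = -627.24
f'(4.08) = -423.01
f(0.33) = -3.23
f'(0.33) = -8.23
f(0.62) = -7.13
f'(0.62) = -19.23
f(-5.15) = 715.43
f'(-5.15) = -464.27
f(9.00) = -5834.00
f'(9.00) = -1863.00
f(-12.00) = 10798.00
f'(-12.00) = -2808.00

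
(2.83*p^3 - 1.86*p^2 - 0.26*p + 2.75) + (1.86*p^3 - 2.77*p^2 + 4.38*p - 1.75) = 4.69*p^3 - 4.63*p^2 + 4.12*p + 1.0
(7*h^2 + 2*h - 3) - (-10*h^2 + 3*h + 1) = 17*h^2 - h - 4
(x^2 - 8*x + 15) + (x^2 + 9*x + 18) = 2*x^2 + x + 33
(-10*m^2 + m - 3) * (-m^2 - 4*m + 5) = 10*m^4 + 39*m^3 - 51*m^2 + 17*m - 15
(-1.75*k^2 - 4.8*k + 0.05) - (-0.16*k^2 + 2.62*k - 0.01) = -1.59*k^2 - 7.42*k + 0.06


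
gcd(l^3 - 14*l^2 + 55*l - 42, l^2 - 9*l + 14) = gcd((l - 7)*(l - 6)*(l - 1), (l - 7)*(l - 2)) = l - 7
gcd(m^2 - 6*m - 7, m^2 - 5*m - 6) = m + 1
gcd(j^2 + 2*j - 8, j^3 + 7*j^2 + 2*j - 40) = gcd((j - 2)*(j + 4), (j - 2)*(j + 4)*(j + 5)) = j^2 + 2*j - 8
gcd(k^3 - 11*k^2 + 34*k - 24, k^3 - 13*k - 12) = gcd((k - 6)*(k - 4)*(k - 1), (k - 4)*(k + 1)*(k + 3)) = k - 4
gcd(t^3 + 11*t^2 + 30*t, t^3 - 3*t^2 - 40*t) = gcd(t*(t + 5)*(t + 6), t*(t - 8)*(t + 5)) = t^2 + 5*t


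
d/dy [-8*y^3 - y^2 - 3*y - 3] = -24*y^2 - 2*y - 3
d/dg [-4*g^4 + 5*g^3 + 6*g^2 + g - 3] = -16*g^3 + 15*g^2 + 12*g + 1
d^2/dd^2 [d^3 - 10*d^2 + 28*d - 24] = 6*d - 20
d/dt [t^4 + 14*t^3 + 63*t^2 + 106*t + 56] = 4*t^3 + 42*t^2 + 126*t + 106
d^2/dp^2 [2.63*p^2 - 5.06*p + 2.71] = 5.26000000000000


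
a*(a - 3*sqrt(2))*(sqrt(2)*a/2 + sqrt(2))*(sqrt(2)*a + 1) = a^4 - 5*sqrt(2)*a^3/2 + 2*a^3 - 5*sqrt(2)*a^2 - 3*a^2 - 6*a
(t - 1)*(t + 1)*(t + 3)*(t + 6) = t^4 + 9*t^3 + 17*t^2 - 9*t - 18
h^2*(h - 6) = h^3 - 6*h^2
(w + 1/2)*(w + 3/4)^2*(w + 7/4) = w^4 + 15*w^3/4 + 77*w^2/16 + 165*w/64 + 63/128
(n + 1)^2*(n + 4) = n^3 + 6*n^2 + 9*n + 4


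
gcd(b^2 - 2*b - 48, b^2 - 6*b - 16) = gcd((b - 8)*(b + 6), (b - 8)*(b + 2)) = b - 8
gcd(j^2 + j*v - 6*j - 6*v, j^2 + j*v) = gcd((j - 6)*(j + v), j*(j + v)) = j + v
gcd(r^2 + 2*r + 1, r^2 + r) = r + 1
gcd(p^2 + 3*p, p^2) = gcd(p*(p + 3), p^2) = p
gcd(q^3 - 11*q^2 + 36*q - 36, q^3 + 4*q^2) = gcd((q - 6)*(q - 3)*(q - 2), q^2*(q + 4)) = 1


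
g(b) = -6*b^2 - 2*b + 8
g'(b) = -12*b - 2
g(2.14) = -23.76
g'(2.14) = -27.68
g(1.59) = -10.35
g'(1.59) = -21.08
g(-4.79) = -120.08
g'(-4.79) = 55.48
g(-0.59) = 7.09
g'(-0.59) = 5.08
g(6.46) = -255.31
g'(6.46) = -79.52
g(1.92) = -17.96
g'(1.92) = -25.04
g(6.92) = -293.16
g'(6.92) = -85.04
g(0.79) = 2.68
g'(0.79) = -11.48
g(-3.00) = -40.00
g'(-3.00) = 34.00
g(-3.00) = -40.00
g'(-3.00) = 34.00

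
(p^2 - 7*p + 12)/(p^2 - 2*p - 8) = (p - 3)/(p + 2)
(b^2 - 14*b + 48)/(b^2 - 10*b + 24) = (b - 8)/(b - 4)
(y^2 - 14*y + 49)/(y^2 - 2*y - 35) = (y - 7)/(y + 5)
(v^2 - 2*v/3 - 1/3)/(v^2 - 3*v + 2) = (v + 1/3)/(v - 2)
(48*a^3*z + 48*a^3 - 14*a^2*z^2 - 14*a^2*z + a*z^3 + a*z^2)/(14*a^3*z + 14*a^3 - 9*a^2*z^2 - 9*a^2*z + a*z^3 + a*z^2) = (48*a^2 - 14*a*z + z^2)/(14*a^2 - 9*a*z + z^2)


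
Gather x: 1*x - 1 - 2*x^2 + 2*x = -2*x^2 + 3*x - 1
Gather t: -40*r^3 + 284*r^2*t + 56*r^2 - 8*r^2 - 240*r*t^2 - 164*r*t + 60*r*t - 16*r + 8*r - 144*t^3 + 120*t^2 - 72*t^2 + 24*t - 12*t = -40*r^3 + 48*r^2 - 8*r - 144*t^3 + t^2*(48 - 240*r) + t*(284*r^2 - 104*r + 12)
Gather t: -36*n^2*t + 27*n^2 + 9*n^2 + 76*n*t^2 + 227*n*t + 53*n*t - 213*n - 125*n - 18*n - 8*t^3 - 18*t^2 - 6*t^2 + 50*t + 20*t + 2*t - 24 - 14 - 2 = 36*n^2 - 356*n - 8*t^3 + t^2*(76*n - 24) + t*(-36*n^2 + 280*n + 72) - 40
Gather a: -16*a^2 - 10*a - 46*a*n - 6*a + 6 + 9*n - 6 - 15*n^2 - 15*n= -16*a^2 + a*(-46*n - 16) - 15*n^2 - 6*n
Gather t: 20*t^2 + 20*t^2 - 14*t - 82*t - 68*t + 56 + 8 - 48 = 40*t^2 - 164*t + 16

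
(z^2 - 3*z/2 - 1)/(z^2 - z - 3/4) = 2*(z - 2)/(2*z - 3)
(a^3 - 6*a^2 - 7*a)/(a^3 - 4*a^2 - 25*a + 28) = a*(a + 1)/(a^2 + 3*a - 4)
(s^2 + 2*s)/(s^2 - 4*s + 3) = s*(s + 2)/(s^2 - 4*s + 3)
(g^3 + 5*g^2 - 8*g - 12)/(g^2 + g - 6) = (g^2 + 7*g + 6)/(g + 3)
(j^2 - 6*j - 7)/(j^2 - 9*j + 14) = (j + 1)/(j - 2)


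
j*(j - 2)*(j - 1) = j^3 - 3*j^2 + 2*j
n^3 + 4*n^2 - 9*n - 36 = (n - 3)*(n + 3)*(n + 4)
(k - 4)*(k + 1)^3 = k^4 - k^3 - 9*k^2 - 11*k - 4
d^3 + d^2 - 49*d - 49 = (d - 7)*(d + 1)*(d + 7)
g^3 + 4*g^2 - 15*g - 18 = (g - 3)*(g + 1)*(g + 6)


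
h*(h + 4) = h^2 + 4*h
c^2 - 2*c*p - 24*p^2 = (c - 6*p)*(c + 4*p)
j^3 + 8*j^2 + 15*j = j*(j + 3)*(j + 5)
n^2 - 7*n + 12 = (n - 4)*(n - 3)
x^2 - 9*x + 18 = (x - 6)*(x - 3)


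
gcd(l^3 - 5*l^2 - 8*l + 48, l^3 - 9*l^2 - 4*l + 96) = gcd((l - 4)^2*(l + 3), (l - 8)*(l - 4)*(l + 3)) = l^2 - l - 12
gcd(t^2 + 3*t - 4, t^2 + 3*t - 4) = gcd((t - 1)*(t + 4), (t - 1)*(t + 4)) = t^2 + 3*t - 4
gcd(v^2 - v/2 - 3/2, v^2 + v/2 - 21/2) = 1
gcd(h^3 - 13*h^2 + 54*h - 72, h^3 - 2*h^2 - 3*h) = h - 3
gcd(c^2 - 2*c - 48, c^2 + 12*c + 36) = c + 6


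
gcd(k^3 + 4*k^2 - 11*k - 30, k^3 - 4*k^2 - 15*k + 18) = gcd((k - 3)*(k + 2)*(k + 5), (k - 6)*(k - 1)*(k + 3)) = 1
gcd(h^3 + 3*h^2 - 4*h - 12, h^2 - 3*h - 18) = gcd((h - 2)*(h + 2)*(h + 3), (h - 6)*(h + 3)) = h + 3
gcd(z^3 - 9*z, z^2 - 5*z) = z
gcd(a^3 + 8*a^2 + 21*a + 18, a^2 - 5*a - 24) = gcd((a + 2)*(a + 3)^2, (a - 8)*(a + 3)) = a + 3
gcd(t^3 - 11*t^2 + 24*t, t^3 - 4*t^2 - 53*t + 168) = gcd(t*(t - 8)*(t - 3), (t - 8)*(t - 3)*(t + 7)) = t^2 - 11*t + 24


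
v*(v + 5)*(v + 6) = v^3 + 11*v^2 + 30*v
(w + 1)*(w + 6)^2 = w^3 + 13*w^2 + 48*w + 36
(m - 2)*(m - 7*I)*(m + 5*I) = m^3 - 2*m^2 - 2*I*m^2 + 35*m + 4*I*m - 70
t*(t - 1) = t^2 - t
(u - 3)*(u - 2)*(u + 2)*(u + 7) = u^4 + 4*u^3 - 25*u^2 - 16*u + 84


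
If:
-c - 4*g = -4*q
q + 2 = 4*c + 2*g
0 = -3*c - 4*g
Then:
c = 2/3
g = -1/2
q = -1/3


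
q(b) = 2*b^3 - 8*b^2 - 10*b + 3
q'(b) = 6*b^2 - 16*b - 10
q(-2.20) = -35.02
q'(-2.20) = 54.24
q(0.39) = -2.00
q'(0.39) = -15.33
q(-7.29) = -1124.09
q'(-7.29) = 425.50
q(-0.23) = 4.85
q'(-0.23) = -6.00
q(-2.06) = -27.83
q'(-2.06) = 48.42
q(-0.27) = 5.08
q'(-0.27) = -5.24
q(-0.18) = 4.53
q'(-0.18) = -6.93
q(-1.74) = -14.36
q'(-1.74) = 36.01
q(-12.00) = -4485.00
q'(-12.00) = 1046.00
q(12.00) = 2187.00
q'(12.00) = 662.00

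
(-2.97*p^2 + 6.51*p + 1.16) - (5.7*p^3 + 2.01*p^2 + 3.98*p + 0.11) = -5.7*p^3 - 4.98*p^2 + 2.53*p + 1.05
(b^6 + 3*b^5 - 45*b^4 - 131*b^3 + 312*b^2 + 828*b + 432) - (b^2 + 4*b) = b^6 + 3*b^5 - 45*b^4 - 131*b^3 + 311*b^2 + 824*b + 432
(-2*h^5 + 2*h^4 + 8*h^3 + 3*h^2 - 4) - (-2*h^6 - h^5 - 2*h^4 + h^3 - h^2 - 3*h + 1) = 2*h^6 - h^5 + 4*h^4 + 7*h^3 + 4*h^2 + 3*h - 5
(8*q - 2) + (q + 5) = 9*q + 3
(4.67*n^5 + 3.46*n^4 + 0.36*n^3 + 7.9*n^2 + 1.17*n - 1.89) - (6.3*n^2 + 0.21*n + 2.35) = 4.67*n^5 + 3.46*n^4 + 0.36*n^3 + 1.6*n^2 + 0.96*n - 4.24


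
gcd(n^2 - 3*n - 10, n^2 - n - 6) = n + 2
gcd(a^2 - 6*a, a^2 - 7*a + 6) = a - 6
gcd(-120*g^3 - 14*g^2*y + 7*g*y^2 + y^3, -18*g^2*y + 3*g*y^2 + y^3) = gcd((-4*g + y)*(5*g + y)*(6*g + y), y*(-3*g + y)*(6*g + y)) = 6*g + y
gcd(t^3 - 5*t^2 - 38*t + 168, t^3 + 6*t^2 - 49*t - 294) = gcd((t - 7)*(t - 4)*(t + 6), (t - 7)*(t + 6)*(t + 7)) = t^2 - t - 42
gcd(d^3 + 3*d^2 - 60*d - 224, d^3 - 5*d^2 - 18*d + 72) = d + 4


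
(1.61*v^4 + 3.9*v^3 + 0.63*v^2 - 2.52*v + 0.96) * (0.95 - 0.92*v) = -1.4812*v^5 - 2.0585*v^4 + 3.1254*v^3 + 2.9169*v^2 - 3.2772*v + 0.912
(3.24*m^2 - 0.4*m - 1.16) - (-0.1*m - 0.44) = 3.24*m^2 - 0.3*m - 0.72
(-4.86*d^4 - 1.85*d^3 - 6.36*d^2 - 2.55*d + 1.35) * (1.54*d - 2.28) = -7.4844*d^5 + 8.2318*d^4 - 5.5764*d^3 + 10.5738*d^2 + 7.893*d - 3.078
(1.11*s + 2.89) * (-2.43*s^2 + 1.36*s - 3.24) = -2.6973*s^3 - 5.5131*s^2 + 0.334*s - 9.3636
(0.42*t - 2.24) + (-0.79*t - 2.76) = -0.37*t - 5.0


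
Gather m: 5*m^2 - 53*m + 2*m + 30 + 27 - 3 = 5*m^2 - 51*m + 54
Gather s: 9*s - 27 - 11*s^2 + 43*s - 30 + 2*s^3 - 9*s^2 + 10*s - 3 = 2*s^3 - 20*s^2 + 62*s - 60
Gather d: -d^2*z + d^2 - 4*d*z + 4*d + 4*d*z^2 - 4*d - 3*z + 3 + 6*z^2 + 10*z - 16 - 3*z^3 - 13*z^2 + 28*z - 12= d^2*(1 - z) + d*(4*z^2 - 4*z) - 3*z^3 - 7*z^2 + 35*z - 25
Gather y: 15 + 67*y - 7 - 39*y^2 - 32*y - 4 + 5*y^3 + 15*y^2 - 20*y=5*y^3 - 24*y^2 + 15*y + 4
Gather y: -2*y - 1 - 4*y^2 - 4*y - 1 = -4*y^2 - 6*y - 2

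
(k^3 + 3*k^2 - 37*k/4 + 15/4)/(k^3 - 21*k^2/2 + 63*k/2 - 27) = (2*k^2 + 9*k - 5)/(2*(k^2 - 9*k + 18))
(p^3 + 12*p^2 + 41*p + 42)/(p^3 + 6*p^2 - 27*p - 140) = (p^2 + 5*p + 6)/(p^2 - p - 20)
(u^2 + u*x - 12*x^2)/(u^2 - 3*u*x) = (u + 4*x)/u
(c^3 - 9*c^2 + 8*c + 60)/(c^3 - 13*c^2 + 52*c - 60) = (c + 2)/(c - 2)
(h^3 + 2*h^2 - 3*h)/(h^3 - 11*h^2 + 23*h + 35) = h*(h^2 + 2*h - 3)/(h^3 - 11*h^2 + 23*h + 35)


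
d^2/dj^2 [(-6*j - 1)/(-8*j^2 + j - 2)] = 2*((6*j + 1)*(16*j - 1)^2 - 2*(72*j + 1)*(8*j^2 - j + 2))/(8*j^2 - j + 2)^3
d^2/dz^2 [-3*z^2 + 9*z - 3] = -6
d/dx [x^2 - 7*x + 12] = 2*x - 7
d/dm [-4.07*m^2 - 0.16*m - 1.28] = -8.14*m - 0.16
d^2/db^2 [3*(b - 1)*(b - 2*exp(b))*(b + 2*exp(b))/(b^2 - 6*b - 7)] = 6*(-8*b^5*exp(2*b) + 112*b^4*exp(2*b) - 340*b^3*exp(2*b) + 37*b^3 - 340*b^2*exp(2*b) + 105*b^2 - 388*b*exp(2*b) + 147*b + 4*exp(2*b) - 49)/(b^6 - 18*b^5 + 87*b^4 + 36*b^3 - 609*b^2 - 882*b - 343)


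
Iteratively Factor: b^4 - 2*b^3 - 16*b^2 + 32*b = (b - 4)*(b^3 + 2*b^2 - 8*b) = (b - 4)*(b + 4)*(b^2 - 2*b) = b*(b - 4)*(b + 4)*(b - 2)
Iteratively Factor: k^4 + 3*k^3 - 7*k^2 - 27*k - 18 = (k + 2)*(k^3 + k^2 - 9*k - 9) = (k - 3)*(k + 2)*(k^2 + 4*k + 3) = (k - 3)*(k + 2)*(k + 3)*(k + 1)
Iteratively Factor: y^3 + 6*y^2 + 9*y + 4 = (y + 1)*(y^2 + 5*y + 4) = (y + 1)^2*(y + 4)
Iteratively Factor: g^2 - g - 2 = (g + 1)*(g - 2)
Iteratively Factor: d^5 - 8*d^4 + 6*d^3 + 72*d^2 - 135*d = (d - 5)*(d^4 - 3*d^3 - 9*d^2 + 27*d) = (d - 5)*(d - 3)*(d^3 - 9*d) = d*(d - 5)*(d - 3)*(d^2 - 9) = d*(d - 5)*(d - 3)*(d + 3)*(d - 3)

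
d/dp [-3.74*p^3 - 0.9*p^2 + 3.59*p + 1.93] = -11.22*p^2 - 1.8*p + 3.59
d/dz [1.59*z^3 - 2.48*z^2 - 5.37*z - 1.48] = 4.77*z^2 - 4.96*z - 5.37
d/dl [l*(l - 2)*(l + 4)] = 3*l^2 + 4*l - 8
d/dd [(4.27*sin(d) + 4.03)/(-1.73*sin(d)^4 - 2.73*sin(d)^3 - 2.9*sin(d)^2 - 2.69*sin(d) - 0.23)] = (22.1613*sin(d)^4 + 51.2018*sin(d)^3 + 45.3887*sin(d)^2 + 23.374*sin(d) + 9.8586)*cos(d)/(2.9929*sin(d)^8 + 9.4458*sin(d)^7 + 17.4869*sin(d)^6 + 25.1414*sin(d)^5 + 23.8932*sin(d)^4 + 16.8578*sin(d)^3 + 8.5701*sin(d)^2 + 1.2374*sin(d) + 0.0529)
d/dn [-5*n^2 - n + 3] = -10*n - 1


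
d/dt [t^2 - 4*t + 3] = 2*t - 4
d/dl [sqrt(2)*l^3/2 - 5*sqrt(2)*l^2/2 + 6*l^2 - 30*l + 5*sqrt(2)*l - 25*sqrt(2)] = 3*sqrt(2)*l^2/2 - 5*sqrt(2)*l + 12*l - 30 + 5*sqrt(2)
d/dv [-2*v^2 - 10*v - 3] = -4*v - 10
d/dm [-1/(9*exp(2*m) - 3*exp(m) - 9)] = (6*exp(m) - 1)*exp(m)/(3*(-3*exp(2*m) + exp(m) + 3)^2)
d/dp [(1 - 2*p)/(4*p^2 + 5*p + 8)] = (8*p^2 - 8*p - 21)/(16*p^4 + 40*p^3 + 89*p^2 + 80*p + 64)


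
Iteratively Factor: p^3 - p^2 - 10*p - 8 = (p - 4)*(p^2 + 3*p + 2) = (p - 4)*(p + 2)*(p + 1)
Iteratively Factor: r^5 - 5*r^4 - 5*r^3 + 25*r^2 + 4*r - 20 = (r + 2)*(r^4 - 7*r^3 + 9*r^2 + 7*r - 10) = (r - 2)*(r + 2)*(r^3 - 5*r^2 - r + 5) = (r - 5)*(r - 2)*(r + 2)*(r^2 - 1) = (r - 5)*(r - 2)*(r + 1)*(r + 2)*(r - 1)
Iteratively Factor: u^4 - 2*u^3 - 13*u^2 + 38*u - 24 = (u + 4)*(u^3 - 6*u^2 + 11*u - 6) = (u - 1)*(u + 4)*(u^2 - 5*u + 6) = (u - 2)*(u - 1)*(u + 4)*(u - 3)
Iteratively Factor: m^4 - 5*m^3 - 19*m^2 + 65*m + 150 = (m + 2)*(m^3 - 7*m^2 - 5*m + 75) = (m - 5)*(m + 2)*(m^2 - 2*m - 15) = (m - 5)*(m + 2)*(m + 3)*(m - 5)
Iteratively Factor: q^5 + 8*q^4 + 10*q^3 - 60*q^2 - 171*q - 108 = (q - 3)*(q^4 + 11*q^3 + 43*q^2 + 69*q + 36) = (q - 3)*(q + 4)*(q^3 + 7*q^2 + 15*q + 9) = (q - 3)*(q + 3)*(q + 4)*(q^2 + 4*q + 3) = (q - 3)*(q + 1)*(q + 3)*(q + 4)*(q + 3)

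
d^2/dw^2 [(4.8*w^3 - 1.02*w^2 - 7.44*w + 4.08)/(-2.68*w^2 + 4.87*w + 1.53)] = (1.13686837721616e-13*w^4 - 133.546704*w^3 - 365.322384*w^2 + 435.127104*w - 333.0861)/(19.248832*w^6 - 104.934864*w^5 + 157.71666*w^4 + 4.31238500000001*w^3 - 90.039735*w^2 - 34.200549*w - 3.581577)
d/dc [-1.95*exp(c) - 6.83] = -1.95*exp(c)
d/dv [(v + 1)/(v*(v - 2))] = (-v^2 - 2*v + 2)/(v^2*(v^2 - 4*v + 4))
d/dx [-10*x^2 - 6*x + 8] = -20*x - 6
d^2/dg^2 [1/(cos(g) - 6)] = (sin(g)^2 - 6*cos(g) + 1)/(cos(g) - 6)^3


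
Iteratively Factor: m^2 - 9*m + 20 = (m - 5)*(m - 4)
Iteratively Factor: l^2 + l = (l)*(l + 1)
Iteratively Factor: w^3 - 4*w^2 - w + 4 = (w - 4)*(w^2 - 1) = (w - 4)*(w - 1)*(w + 1)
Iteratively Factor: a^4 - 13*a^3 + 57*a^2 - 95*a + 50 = (a - 5)*(a^3 - 8*a^2 + 17*a - 10) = (a - 5)^2*(a^2 - 3*a + 2) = (a - 5)^2*(a - 1)*(a - 2)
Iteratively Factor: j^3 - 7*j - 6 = (j + 1)*(j^2 - j - 6) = (j + 1)*(j + 2)*(j - 3)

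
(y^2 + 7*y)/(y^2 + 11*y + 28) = y/(y + 4)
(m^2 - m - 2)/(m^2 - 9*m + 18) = (m^2 - m - 2)/(m^2 - 9*m + 18)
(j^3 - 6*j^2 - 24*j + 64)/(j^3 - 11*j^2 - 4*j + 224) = (j - 2)/(j - 7)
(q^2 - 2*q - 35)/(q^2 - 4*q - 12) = (-q^2 + 2*q + 35)/(-q^2 + 4*q + 12)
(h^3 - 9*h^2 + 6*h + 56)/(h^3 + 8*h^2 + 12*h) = (h^2 - 11*h + 28)/(h*(h + 6))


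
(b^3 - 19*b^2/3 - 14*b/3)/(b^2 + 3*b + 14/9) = 3*b*(b - 7)/(3*b + 7)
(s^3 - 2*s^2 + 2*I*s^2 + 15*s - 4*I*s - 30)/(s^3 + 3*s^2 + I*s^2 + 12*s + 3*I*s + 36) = (s^2 + s*(-2 + 5*I) - 10*I)/(s^2 + s*(3 + 4*I) + 12*I)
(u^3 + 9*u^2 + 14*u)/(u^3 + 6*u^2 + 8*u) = (u + 7)/(u + 4)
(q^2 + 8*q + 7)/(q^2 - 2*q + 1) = (q^2 + 8*q + 7)/(q^2 - 2*q + 1)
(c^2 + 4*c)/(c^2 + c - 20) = c*(c + 4)/(c^2 + c - 20)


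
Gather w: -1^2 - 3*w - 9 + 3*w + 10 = 0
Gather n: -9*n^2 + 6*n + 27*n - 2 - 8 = -9*n^2 + 33*n - 10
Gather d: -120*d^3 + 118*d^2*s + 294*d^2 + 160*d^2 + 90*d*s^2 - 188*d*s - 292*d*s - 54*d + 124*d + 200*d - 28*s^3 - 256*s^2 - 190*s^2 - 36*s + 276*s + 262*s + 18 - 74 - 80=-120*d^3 + d^2*(118*s + 454) + d*(90*s^2 - 480*s + 270) - 28*s^3 - 446*s^2 + 502*s - 136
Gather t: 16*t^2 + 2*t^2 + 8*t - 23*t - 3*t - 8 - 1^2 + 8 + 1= 18*t^2 - 18*t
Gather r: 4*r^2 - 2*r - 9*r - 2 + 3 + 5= 4*r^2 - 11*r + 6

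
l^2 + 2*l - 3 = (l - 1)*(l + 3)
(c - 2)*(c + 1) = c^2 - c - 2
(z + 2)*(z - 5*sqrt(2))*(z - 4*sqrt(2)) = z^3 - 9*sqrt(2)*z^2 + 2*z^2 - 18*sqrt(2)*z + 40*z + 80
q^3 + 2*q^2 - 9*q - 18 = (q - 3)*(q + 2)*(q + 3)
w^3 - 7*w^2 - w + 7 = (w - 7)*(w - 1)*(w + 1)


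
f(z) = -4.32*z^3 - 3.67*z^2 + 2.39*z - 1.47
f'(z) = -12.96*z^2 - 7.34*z + 2.39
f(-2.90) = 66.09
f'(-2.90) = -85.32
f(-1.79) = 7.27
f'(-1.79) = -26.00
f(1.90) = -39.81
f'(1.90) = -58.34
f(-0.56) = -3.20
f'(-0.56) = 2.44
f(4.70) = -519.82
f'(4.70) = -318.39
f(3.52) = -226.94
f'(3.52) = -184.03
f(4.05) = -338.97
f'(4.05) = -239.91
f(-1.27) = -1.58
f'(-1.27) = -9.19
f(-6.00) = 785.19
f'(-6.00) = -420.13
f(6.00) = -1052.37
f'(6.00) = -508.21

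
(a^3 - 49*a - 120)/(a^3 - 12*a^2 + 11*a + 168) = (a + 5)/(a - 7)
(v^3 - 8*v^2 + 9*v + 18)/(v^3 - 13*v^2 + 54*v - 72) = (v + 1)/(v - 4)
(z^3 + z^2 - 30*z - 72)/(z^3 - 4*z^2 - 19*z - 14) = (-z^3 - z^2 + 30*z + 72)/(-z^3 + 4*z^2 + 19*z + 14)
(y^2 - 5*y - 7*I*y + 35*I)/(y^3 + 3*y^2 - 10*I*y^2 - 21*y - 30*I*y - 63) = (y - 5)/(y^2 + 3*y*(1 - I) - 9*I)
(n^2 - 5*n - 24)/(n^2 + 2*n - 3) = (n - 8)/(n - 1)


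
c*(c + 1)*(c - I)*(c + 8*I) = c^4 + c^3 + 7*I*c^3 + 8*c^2 + 7*I*c^2 + 8*c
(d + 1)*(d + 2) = d^2 + 3*d + 2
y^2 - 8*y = y*(y - 8)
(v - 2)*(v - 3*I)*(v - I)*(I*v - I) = I*v^4 + 4*v^3 - 3*I*v^3 - 12*v^2 - I*v^2 + 8*v + 9*I*v - 6*I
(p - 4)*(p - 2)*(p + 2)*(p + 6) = p^4 + 2*p^3 - 28*p^2 - 8*p + 96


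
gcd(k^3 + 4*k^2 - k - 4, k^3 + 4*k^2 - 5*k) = k - 1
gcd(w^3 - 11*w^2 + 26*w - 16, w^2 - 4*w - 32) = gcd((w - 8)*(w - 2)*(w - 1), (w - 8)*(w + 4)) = w - 8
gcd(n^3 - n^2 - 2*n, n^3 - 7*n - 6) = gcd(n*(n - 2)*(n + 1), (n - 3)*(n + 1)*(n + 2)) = n + 1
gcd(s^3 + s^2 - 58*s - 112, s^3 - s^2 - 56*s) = s^2 - s - 56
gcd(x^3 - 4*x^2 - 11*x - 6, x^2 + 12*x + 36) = 1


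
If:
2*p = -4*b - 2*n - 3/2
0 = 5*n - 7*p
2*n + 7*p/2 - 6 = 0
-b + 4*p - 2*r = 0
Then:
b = -85/56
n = 4/3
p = 20/21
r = 895/336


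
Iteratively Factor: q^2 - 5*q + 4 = (q - 4)*(q - 1)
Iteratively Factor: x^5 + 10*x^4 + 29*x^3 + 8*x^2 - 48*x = (x)*(x^4 + 10*x^3 + 29*x^2 + 8*x - 48) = x*(x - 1)*(x^3 + 11*x^2 + 40*x + 48) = x*(x - 1)*(x + 4)*(x^2 + 7*x + 12) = x*(x - 1)*(x + 4)^2*(x + 3)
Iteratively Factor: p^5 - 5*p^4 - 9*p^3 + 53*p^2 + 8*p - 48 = (p + 3)*(p^4 - 8*p^3 + 15*p^2 + 8*p - 16) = (p + 1)*(p + 3)*(p^3 - 9*p^2 + 24*p - 16) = (p - 4)*(p + 1)*(p + 3)*(p^2 - 5*p + 4) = (p - 4)*(p - 1)*(p + 1)*(p + 3)*(p - 4)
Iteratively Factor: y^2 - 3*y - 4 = (y - 4)*(y + 1)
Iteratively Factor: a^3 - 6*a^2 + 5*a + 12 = (a - 3)*(a^2 - 3*a - 4) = (a - 3)*(a + 1)*(a - 4)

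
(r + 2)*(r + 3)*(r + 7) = r^3 + 12*r^2 + 41*r + 42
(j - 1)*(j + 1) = j^2 - 1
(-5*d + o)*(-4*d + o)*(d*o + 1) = 20*d^3*o - 9*d^2*o^2 + 20*d^2 + d*o^3 - 9*d*o + o^2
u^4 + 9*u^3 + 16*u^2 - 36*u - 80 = (u - 2)*(u + 2)*(u + 4)*(u + 5)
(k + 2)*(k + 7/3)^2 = k^3 + 20*k^2/3 + 133*k/9 + 98/9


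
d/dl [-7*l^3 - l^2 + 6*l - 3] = -21*l^2 - 2*l + 6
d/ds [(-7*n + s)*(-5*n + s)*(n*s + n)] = n*(35*n^2 - 24*n*s - 12*n + 3*s^2 + 2*s)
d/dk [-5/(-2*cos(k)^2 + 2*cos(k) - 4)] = 5*(2*cos(k) - 1)*sin(k)/(2*(sin(k)^2 + cos(k) - 3)^2)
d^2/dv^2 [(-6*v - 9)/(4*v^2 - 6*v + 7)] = 24*(6*v*(4*v^2 - 6*v + 7) - (2*v + 3)*(4*v - 3)^2)/(4*v^2 - 6*v + 7)^3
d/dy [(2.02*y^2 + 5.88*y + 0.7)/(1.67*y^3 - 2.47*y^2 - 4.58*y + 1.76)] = (-3.3734*y^4 - 19.6392*y^3 + 1.765*y^2 + 10.5684*y + 13.5548)/(2.7889*y^6 - 8.2498*y^5 - 9.1963*y^4 + 28.5036*y^3 + 12.282*y^2 - 16.1216*y + 3.0976)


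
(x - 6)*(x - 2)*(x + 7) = x^3 - x^2 - 44*x + 84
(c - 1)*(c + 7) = c^2 + 6*c - 7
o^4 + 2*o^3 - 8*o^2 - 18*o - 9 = (o - 3)*(o + 1)^2*(o + 3)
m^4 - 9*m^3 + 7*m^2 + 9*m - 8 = (m - 8)*(m - 1)^2*(m + 1)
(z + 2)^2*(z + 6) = z^3 + 10*z^2 + 28*z + 24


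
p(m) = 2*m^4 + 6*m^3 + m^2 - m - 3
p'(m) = 8*m^3 + 18*m^2 + 2*m - 1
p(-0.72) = -3.46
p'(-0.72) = 3.91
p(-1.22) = -6.76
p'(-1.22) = 8.82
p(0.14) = -3.10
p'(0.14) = -0.35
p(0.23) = -3.10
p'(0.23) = 0.51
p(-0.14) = -2.86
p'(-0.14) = -0.95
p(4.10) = 988.39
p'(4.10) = 861.15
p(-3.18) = 21.87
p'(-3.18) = -82.60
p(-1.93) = -12.73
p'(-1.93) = 4.68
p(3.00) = 327.00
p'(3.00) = 383.00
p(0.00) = -3.00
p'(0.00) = -1.00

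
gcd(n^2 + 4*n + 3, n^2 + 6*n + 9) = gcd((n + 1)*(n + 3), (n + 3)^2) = n + 3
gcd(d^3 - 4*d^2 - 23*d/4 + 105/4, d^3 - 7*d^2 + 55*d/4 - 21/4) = d^2 - 13*d/2 + 21/2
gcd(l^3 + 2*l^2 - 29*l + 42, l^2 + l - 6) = l - 2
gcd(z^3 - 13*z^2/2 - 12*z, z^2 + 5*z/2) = z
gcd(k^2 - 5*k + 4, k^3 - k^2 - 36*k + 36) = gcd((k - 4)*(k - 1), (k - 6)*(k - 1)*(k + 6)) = k - 1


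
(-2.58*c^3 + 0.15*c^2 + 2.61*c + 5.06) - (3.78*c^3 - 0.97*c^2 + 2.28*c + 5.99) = -6.36*c^3 + 1.12*c^2 + 0.33*c - 0.930000000000001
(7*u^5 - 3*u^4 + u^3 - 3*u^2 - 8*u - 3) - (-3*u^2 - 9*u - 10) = 7*u^5 - 3*u^4 + u^3 + u + 7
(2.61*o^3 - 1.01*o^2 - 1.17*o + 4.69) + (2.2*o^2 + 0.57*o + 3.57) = 2.61*o^3 + 1.19*o^2 - 0.6*o + 8.26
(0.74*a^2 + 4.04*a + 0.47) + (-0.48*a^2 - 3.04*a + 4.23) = 0.26*a^2 + 1.0*a + 4.7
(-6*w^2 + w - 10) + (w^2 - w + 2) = -5*w^2 - 8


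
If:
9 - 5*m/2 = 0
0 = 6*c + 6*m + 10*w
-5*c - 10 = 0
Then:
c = -2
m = 18/5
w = -24/25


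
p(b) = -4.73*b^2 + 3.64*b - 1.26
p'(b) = 3.64 - 9.46*b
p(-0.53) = -4.52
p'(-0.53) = 8.65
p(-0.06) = -1.50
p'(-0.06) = 4.21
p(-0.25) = -2.47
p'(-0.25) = 6.00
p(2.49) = -21.52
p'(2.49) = -19.92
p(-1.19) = -12.29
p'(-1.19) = 14.90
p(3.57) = -48.55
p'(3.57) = -30.13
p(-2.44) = -38.30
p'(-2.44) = 26.72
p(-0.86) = -7.89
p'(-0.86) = 11.78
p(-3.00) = -54.75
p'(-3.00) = 32.02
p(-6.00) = -193.38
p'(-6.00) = 60.40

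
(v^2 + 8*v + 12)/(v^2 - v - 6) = (v + 6)/(v - 3)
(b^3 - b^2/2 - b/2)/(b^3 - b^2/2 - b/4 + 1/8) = 4*b*(b - 1)/(4*b^2 - 4*b + 1)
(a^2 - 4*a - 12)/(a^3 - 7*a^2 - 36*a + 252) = (a + 2)/(a^2 - a - 42)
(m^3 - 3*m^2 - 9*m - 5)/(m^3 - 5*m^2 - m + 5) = (m + 1)/(m - 1)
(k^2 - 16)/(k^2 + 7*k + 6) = (k^2 - 16)/(k^2 + 7*k + 6)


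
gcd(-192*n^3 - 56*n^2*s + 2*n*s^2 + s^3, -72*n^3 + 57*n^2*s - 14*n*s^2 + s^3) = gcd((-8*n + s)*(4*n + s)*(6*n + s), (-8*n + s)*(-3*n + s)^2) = -8*n + s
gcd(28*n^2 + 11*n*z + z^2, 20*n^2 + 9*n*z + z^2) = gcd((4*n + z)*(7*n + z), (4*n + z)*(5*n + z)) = 4*n + z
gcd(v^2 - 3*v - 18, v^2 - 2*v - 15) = v + 3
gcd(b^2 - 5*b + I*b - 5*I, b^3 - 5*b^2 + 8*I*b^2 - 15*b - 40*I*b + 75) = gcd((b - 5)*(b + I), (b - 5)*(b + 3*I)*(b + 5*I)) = b - 5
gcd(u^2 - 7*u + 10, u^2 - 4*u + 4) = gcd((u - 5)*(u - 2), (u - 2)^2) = u - 2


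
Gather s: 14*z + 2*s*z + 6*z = 2*s*z + 20*z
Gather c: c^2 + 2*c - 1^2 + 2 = c^2 + 2*c + 1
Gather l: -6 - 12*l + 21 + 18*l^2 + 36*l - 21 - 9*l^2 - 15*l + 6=9*l^2 + 9*l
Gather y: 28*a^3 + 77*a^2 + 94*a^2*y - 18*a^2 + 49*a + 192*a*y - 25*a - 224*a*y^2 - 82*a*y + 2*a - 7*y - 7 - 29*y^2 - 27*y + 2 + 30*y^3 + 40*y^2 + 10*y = 28*a^3 + 59*a^2 + 26*a + 30*y^3 + y^2*(11 - 224*a) + y*(94*a^2 + 110*a - 24) - 5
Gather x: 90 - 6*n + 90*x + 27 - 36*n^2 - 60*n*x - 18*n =-36*n^2 - 24*n + x*(90 - 60*n) + 117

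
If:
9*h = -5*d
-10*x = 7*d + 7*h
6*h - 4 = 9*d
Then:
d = -12/37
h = 20/111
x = 56/555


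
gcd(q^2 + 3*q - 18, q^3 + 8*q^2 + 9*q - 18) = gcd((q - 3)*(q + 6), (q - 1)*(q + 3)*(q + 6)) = q + 6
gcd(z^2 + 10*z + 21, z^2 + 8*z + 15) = z + 3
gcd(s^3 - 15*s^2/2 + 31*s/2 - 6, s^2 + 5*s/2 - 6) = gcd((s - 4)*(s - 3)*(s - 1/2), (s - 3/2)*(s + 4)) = 1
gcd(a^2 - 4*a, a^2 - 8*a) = a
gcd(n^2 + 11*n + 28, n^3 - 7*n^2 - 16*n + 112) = n + 4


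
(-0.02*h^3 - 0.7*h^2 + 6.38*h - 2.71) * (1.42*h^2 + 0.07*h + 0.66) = -0.0284*h^5 - 0.9954*h^4 + 8.9974*h^3 - 3.8636*h^2 + 4.0211*h - 1.7886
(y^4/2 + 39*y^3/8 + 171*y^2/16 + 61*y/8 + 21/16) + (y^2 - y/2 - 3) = y^4/2 + 39*y^3/8 + 187*y^2/16 + 57*y/8 - 27/16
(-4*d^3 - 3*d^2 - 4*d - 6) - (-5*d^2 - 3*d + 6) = -4*d^3 + 2*d^2 - d - 12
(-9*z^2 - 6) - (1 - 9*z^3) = 9*z^3 - 9*z^2 - 7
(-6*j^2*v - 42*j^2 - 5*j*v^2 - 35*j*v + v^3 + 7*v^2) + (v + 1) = -6*j^2*v - 42*j^2 - 5*j*v^2 - 35*j*v + v^3 + 7*v^2 + v + 1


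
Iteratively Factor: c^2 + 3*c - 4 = (c + 4)*(c - 1)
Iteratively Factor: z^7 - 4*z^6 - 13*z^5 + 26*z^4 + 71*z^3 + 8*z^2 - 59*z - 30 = (z + 2)*(z^6 - 6*z^5 - z^4 + 28*z^3 + 15*z^2 - 22*z - 15) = (z + 1)*(z + 2)*(z^5 - 7*z^4 + 6*z^3 + 22*z^2 - 7*z - 15) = (z - 5)*(z + 1)*(z + 2)*(z^4 - 2*z^3 - 4*z^2 + 2*z + 3) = (z - 5)*(z + 1)^2*(z + 2)*(z^3 - 3*z^2 - z + 3) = (z - 5)*(z + 1)^3*(z + 2)*(z^2 - 4*z + 3) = (z - 5)*(z - 1)*(z + 1)^3*(z + 2)*(z - 3)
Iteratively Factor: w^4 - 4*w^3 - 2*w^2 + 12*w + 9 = (w + 1)*(w^3 - 5*w^2 + 3*w + 9) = (w - 3)*(w + 1)*(w^2 - 2*w - 3) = (w - 3)^2*(w + 1)*(w + 1)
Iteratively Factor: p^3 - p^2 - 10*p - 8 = (p + 2)*(p^2 - 3*p - 4) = (p + 1)*(p + 2)*(p - 4)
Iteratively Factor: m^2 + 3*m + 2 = (m + 2)*(m + 1)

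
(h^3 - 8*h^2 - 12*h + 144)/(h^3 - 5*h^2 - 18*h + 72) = (h - 6)/(h - 3)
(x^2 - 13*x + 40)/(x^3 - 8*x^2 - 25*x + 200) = 1/(x + 5)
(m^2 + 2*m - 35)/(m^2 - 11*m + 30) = (m + 7)/(m - 6)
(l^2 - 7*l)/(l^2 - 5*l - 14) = l/(l + 2)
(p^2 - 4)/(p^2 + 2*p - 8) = (p + 2)/(p + 4)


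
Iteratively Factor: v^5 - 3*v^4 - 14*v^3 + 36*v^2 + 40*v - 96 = (v - 2)*(v^4 - v^3 - 16*v^2 + 4*v + 48) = (v - 2)*(v + 2)*(v^3 - 3*v^2 - 10*v + 24) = (v - 2)^2*(v + 2)*(v^2 - v - 12) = (v - 2)^2*(v + 2)*(v + 3)*(v - 4)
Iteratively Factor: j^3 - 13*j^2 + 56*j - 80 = (j - 4)*(j^2 - 9*j + 20) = (j - 5)*(j - 4)*(j - 4)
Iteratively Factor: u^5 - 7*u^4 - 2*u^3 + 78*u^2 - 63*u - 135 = (u - 5)*(u^4 - 2*u^3 - 12*u^2 + 18*u + 27) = (u - 5)*(u + 1)*(u^3 - 3*u^2 - 9*u + 27) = (u - 5)*(u + 1)*(u + 3)*(u^2 - 6*u + 9) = (u - 5)*(u - 3)*(u + 1)*(u + 3)*(u - 3)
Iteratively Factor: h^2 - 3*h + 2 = (h - 2)*(h - 1)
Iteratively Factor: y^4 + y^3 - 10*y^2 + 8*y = (y)*(y^3 + y^2 - 10*y + 8) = y*(y + 4)*(y^2 - 3*y + 2) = y*(y - 1)*(y + 4)*(y - 2)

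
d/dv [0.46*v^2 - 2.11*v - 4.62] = 0.92*v - 2.11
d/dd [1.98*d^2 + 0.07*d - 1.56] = 3.96*d + 0.07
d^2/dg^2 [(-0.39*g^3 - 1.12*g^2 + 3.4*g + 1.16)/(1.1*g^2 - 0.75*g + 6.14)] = (1.77635683940025e-15*g^4 + 11.20937*g^3 + 64.58418*g^2 - 231.740664*g - 67.497384)/(1.331*g^6 - 2.7225*g^5 + 24.14445*g^4 - 30.814875*g^3 + 134.76993*g^2 - 84.8241*g + 231.475544)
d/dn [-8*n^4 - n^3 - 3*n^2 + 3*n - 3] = -32*n^3 - 3*n^2 - 6*n + 3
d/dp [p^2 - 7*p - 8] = 2*p - 7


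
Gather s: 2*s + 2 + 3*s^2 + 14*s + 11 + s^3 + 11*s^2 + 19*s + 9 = s^3 + 14*s^2 + 35*s + 22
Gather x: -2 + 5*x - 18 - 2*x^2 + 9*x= -2*x^2 + 14*x - 20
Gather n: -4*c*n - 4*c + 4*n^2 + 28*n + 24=-4*c + 4*n^2 + n*(28 - 4*c) + 24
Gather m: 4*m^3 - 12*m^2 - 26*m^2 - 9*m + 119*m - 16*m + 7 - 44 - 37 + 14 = 4*m^3 - 38*m^2 + 94*m - 60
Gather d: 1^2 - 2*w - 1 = -2*w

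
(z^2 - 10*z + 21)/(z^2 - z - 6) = (z - 7)/(z + 2)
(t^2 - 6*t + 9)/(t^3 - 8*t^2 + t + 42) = (t - 3)/(t^2 - 5*t - 14)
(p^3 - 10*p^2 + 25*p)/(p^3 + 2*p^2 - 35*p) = (p - 5)/(p + 7)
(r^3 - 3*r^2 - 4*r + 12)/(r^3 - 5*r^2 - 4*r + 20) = (r - 3)/(r - 5)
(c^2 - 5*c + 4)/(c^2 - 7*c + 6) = (c - 4)/(c - 6)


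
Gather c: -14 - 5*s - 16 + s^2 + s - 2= s^2 - 4*s - 32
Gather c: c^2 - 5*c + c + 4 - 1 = c^2 - 4*c + 3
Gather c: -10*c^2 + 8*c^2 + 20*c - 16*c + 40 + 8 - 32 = -2*c^2 + 4*c + 16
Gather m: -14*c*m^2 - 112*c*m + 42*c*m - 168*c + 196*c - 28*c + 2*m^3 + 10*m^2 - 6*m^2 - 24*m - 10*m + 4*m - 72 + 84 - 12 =2*m^3 + m^2*(4 - 14*c) + m*(-70*c - 30)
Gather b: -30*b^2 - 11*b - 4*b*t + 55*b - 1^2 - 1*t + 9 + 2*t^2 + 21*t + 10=-30*b^2 + b*(44 - 4*t) + 2*t^2 + 20*t + 18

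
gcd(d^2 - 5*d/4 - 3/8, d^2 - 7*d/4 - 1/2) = d + 1/4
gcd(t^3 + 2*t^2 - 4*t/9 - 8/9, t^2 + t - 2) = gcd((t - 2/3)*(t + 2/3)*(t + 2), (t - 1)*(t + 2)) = t + 2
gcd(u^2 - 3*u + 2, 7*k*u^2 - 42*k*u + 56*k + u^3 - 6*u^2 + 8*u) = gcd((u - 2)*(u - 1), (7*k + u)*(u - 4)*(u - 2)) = u - 2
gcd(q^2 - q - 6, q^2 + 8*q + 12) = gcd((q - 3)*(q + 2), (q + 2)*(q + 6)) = q + 2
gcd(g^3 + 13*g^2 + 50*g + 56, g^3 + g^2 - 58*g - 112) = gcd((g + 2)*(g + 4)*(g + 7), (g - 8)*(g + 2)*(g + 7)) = g^2 + 9*g + 14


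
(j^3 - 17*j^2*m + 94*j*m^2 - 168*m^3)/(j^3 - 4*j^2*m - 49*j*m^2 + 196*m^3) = (j - 6*m)/(j + 7*m)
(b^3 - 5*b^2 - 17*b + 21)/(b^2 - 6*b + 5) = (b^2 - 4*b - 21)/(b - 5)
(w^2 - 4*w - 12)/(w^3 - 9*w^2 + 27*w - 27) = (w^2 - 4*w - 12)/(w^3 - 9*w^2 + 27*w - 27)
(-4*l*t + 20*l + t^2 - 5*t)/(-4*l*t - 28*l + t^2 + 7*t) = (t - 5)/(t + 7)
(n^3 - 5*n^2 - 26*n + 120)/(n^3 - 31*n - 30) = (n - 4)/(n + 1)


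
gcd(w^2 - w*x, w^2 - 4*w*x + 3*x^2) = -w + x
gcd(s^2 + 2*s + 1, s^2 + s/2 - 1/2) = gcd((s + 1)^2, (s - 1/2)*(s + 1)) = s + 1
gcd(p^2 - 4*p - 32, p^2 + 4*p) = p + 4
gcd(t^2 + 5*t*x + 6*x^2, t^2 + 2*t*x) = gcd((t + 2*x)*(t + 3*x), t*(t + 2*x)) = t + 2*x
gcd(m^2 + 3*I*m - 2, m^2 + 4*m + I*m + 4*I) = m + I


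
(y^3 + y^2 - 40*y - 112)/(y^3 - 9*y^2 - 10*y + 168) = (y + 4)/(y - 6)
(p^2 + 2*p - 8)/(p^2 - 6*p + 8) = (p + 4)/(p - 4)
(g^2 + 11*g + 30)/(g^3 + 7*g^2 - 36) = (g + 5)/(g^2 + g - 6)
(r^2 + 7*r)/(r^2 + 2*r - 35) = r/(r - 5)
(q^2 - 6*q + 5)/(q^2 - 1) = (q - 5)/(q + 1)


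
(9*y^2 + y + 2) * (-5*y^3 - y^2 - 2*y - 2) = -45*y^5 - 14*y^4 - 29*y^3 - 22*y^2 - 6*y - 4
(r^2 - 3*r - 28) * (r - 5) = r^3 - 8*r^2 - 13*r + 140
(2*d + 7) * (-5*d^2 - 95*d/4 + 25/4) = -10*d^3 - 165*d^2/2 - 615*d/4 + 175/4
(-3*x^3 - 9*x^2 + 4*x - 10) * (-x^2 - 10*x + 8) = 3*x^5 + 39*x^4 + 62*x^3 - 102*x^2 + 132*x - 80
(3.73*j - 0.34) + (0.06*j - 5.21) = 3.79*j - 5.55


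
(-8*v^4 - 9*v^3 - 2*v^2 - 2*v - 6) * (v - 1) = -8*v^5 - v^4 + 7*v^3 - 4*v + 6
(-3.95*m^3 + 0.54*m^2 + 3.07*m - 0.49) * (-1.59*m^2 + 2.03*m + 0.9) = 6.2805*m^5 - 8.8771*m^4 - 7.3401*m^3 + 7.4972*m^2 + 1.7683*m - 0.441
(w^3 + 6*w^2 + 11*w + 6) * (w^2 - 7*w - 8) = w^5 - w^4 - 39*w^3 - 119*w^2 - 130*w - 48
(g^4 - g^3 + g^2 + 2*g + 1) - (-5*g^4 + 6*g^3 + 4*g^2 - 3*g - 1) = 6*g^4 - 7*g^3 - 3*g^2 + 5*g + 2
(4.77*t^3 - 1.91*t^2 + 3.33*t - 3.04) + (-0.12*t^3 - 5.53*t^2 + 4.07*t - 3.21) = 4.65*t^3 - 7.44*t^2 + 7.4*t - 6.25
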